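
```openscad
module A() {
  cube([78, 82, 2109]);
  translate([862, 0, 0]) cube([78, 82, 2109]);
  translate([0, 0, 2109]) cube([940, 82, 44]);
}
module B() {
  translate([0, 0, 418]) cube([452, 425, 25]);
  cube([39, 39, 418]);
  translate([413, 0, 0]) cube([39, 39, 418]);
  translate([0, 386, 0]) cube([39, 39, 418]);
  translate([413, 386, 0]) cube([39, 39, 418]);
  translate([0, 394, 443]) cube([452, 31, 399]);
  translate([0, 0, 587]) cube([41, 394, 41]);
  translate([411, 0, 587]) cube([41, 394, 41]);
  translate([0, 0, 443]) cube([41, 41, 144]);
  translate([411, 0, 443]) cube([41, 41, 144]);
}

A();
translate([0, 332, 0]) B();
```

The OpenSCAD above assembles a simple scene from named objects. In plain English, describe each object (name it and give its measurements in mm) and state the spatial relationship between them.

A is a door frame. The clear opening is 784 mm wide and 2109 mm high. Two 78 mm wide jambs, 82 mm deep, stand either side of the opening from the floor to the top of the opening. A 44 mm thick head sits across the top of both jambs, spanning the full outside width of the frame.

B is a chair. The seat is a 452×425×25 mm slab with its top at z = 443 mm, on four 39×39 mm corner legs (flush with the seat edges, standing on z = 0). A flat backrest 31 mm thick, 399 mm tall, spans the full seat width and rises from the seat top along its +y edge, rear face flush with the rear of the seat. Two armrests of 41×41 mm section run along each side from the seat's front edge to the front of the backrest, top faces 185 mm above the seat top and outer faces flush with the seat's x-edges; a 41×41 mm post under the front of each armrest stands on the seat at the front corner.

The chair is on the floor beside the door frame on its +y side.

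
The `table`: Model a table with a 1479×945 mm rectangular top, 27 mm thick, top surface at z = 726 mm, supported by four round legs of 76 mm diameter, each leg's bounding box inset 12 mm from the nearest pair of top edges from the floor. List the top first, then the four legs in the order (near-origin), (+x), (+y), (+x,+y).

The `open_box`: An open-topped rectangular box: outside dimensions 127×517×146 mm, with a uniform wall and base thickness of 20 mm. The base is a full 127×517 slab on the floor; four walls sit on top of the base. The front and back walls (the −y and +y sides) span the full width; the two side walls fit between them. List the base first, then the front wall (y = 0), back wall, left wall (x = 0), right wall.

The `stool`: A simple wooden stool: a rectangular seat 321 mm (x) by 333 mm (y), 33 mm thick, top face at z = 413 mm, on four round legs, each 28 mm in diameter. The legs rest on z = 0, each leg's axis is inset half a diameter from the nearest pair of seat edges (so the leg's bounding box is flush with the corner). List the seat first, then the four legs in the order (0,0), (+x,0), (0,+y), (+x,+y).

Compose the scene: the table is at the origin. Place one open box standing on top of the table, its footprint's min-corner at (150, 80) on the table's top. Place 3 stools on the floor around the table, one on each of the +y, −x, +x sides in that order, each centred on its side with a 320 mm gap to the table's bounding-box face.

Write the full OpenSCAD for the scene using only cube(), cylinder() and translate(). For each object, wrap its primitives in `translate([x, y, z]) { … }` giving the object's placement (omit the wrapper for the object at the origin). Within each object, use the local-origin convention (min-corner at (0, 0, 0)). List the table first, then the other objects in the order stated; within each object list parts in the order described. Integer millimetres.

translate([0, 0, 699]) cube([1479, 945, 27]);
translate([50, 50, 0]) cylinder(h = 699, r = 38);
translate([1429, 50, 0]) cylinder(h = 699, r = 38);
translate([50, 895, 0]) cylinder(h = 699, r = 38);
translate([1429, 895, 0]) cylinder(h = 699, r = 38);
translate([150, 80, 726]) {
  cube([127, 517, 20]);
  translate([0, 0, 20]) cube([127, 20, 126]);
  translate([0, 497, 20]) cube([127, 20, 126]);
  translate([0, 20, 20]) cube([20, 477, 126]);
  translate([107, 20, 20]) cube([20, 477, 126]);
}
translate([579, 1265, 0]) {
  translate([0, 0, 380]) cube([321, 333, 33]);
  translate([14, 14, 0]) cylinder(h = 380, r = 14);
  translate([307, 14, 0]) cylinder(h = 380, r = 14);
  translate([14, 319, 0]) cylinder(h = 380, r = 14);
  translate([307, 319, 0]) cylinder(h = 380, r = 14);
}
translate([-641, 306, 0]) {
  translate([0, 0, 380]) cube([321, 333, 33]);
  translate([14, 14, 0]) cylinder(h = 380, r = 14);
  translate([307, 14, 0]) cylinder(h = 380, r = 14);
  translate([14, 319, 0]) cylinder(h = 380, r = 14);
  translate([307, 319, 0]) cylinder(h = 380, r = 14);
}
translate([1799, 306, 0]) {
  translate([0, 0, 380]) cube([321, 333, 33]);
  translate([14, 14, 0]) cylinder(h = 380, r = 14);
  translate([307, 14, 0]) cylinder(h = 380, r = 14);
  translate([14, 319, 0]) cylinder(h = 380, r = 14);
  translate([307, 319, 0]) cylinder(h = 380, r = 14);
}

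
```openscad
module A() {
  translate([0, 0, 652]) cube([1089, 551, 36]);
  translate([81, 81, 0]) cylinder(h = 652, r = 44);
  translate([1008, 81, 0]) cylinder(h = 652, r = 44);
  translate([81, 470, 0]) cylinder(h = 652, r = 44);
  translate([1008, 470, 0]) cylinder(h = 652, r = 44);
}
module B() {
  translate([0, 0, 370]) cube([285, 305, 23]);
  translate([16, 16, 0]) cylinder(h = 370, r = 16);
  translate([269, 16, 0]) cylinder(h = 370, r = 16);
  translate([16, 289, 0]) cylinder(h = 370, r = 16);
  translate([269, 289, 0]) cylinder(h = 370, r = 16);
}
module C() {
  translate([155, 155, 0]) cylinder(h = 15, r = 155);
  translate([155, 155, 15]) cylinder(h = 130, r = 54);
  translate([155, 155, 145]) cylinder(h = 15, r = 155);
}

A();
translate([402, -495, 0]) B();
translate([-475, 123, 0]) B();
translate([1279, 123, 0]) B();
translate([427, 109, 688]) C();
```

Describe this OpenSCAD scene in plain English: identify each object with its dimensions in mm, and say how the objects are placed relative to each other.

A is a table with a 1089×551 mm rectangular top, 36 mm thick, top surface at z = 688 mm, supported by four round legs of 88 mm diameter, each leg's bounding box inset 37 mm from the nearest pair of top edges, running from the floor.

B is a simple wooden stool: a rectangular seat 285 mm (x) by 305 mm (y), 23 mm thick, top face at z = 393 mm, on four round legs, each 32 mm in diameter. The legs rest on z = 0, each leg's axis is inset half a diameter from the nearest pair of seat edges (so the leg's bounding box is flush with the corner).

C is a spool: two coaxial disc flanges of radius 155 mm and thickness 15 mm, joined by a core cylinder of radius 54 mm and height 130 mm. The lower flange rests on z = 0 and the three cylinders share a vertical axis.

Three stools sit around the table at the −y, −x, +x sides. The spool is on top of the table.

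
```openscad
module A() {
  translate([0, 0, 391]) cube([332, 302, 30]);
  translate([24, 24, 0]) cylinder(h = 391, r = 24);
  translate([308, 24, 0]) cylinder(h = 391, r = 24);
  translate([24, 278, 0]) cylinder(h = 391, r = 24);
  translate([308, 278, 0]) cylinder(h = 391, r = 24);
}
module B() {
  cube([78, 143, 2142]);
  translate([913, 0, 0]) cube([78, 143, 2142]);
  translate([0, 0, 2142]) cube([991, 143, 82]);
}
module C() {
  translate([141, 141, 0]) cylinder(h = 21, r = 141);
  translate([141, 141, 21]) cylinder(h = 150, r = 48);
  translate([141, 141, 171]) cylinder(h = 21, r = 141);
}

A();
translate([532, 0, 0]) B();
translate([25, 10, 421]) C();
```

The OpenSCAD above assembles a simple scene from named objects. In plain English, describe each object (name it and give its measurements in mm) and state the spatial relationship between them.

A is a simple wooden stool: a rectangular seat 332 mm (x) by 302 mm (y), 30 mm thick, top face at z = 421 mm, on four round legs, each 48 mm in diameter. The legs rest on z = 0, each leg's axis is inset half a diameter from the nearest pair of seat edges (so the leg's bounding box is flush with the corner).

B is a rectangular door frame: two vertical jambs of 78×143 mm section, 2142 mm tall, with a clear opening 835 mm wide between their inner faces. A header 82 mm tall and 143 mm deep lies on top of the jambs and spans the full outside width.

C is a spool: two coaxial disc flanges of radius 141 mm and thickness 21 mm, joined by a core cylinder of radius 48 mm and height 150 mm. The lower flange rests on z = 0 and the three cylinders share a vertical axis.

The door frame is on the floor beside the stool on its +x side. The spool is on top of the stool, centred.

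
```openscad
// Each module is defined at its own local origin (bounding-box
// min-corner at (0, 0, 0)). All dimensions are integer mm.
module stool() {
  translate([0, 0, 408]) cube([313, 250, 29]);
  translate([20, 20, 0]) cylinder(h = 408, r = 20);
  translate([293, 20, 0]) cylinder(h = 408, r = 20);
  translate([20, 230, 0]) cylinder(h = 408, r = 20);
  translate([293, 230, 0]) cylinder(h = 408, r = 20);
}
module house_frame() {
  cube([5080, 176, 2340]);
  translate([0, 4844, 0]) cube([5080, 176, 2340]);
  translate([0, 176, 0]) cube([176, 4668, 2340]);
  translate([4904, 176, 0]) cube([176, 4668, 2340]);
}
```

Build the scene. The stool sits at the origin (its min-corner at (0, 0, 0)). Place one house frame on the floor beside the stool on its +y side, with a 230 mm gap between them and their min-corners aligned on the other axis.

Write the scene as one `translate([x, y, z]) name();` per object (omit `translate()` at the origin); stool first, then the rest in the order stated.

stool();
translate([0, 480, 0]) house_frame();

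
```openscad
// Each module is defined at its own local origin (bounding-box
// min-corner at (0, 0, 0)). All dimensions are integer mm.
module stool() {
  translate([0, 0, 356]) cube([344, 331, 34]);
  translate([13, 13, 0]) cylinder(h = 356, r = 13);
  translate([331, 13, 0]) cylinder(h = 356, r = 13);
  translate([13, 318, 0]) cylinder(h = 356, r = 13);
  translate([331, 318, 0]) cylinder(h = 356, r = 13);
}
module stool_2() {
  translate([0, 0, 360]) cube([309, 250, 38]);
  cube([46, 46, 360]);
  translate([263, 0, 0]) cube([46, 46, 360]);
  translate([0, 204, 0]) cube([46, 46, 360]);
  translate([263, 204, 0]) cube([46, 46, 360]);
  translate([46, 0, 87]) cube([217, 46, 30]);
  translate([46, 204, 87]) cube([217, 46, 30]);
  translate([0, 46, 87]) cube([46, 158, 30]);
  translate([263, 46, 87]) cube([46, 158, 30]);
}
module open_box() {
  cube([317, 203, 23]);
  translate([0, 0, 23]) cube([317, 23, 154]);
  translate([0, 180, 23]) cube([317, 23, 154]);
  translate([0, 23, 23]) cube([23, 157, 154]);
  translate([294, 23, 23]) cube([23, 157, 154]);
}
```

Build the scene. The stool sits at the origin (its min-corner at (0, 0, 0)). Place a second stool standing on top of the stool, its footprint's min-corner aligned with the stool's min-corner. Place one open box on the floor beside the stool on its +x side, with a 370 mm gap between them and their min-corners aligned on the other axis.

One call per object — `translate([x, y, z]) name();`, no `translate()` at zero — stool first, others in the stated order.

stool();
translate([0, 0, 390]) stool_2();
translate([714, 0, 0]) open_box();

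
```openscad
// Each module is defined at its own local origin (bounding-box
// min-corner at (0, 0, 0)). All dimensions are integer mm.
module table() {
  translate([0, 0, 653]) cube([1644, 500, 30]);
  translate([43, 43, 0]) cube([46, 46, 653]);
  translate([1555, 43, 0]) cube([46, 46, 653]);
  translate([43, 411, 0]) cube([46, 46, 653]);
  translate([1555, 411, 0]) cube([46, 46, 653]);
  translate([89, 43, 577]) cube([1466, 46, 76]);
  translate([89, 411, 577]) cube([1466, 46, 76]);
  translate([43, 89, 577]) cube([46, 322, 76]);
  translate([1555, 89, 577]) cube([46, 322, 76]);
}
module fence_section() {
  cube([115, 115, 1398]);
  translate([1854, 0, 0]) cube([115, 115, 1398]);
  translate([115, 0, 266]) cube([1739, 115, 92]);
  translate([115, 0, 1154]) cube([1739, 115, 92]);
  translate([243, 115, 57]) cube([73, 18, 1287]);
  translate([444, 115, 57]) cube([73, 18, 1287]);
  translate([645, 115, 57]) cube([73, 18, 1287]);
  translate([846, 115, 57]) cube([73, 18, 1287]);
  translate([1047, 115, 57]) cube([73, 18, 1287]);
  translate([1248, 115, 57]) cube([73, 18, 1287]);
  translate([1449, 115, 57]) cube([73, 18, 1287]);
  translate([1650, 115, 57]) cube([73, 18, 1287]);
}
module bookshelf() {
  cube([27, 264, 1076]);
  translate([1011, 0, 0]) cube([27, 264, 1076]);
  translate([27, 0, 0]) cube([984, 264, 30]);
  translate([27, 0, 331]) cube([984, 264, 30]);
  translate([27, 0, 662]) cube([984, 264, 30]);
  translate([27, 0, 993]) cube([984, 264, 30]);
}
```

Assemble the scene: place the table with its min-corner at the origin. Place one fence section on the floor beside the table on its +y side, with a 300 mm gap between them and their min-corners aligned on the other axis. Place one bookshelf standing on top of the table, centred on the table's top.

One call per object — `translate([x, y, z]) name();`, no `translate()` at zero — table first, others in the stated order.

table();
translate([0, 800, 0]) fence_section();
translate([303, 118, 683]) bookshelf();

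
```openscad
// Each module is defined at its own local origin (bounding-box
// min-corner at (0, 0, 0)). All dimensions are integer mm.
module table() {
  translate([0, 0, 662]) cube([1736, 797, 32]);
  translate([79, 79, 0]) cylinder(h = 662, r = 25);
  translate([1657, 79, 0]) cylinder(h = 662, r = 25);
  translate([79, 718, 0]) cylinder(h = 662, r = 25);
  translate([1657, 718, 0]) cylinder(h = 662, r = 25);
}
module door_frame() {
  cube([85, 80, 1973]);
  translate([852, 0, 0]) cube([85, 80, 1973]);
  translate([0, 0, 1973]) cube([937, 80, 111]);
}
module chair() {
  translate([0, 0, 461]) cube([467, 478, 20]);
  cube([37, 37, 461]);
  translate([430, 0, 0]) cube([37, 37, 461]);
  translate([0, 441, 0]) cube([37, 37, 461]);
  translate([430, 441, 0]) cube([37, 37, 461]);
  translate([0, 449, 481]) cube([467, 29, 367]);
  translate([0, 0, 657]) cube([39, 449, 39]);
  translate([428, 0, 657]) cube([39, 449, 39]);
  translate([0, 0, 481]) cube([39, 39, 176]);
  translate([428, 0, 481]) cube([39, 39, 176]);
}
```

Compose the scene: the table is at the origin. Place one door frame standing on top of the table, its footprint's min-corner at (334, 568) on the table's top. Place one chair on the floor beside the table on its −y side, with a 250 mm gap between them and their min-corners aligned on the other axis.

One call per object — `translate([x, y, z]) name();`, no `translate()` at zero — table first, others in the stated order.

table();
translate([334, 568, 694]) door_frame();
translate([0, -728, 0]) chair();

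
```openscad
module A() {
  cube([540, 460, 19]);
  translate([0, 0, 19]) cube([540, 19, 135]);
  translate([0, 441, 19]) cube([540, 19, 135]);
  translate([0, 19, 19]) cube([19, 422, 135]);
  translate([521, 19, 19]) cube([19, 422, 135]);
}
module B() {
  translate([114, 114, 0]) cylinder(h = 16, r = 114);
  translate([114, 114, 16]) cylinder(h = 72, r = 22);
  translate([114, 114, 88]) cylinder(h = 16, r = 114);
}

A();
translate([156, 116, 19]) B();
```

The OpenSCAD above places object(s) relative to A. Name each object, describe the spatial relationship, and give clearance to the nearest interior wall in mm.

Clearances: x = 137, y = 97; minimum 97 mm.

A is an open box. B is a spool. The spool sits inside the open box, centred. The clearance to the nearest interior wall is 97 mm.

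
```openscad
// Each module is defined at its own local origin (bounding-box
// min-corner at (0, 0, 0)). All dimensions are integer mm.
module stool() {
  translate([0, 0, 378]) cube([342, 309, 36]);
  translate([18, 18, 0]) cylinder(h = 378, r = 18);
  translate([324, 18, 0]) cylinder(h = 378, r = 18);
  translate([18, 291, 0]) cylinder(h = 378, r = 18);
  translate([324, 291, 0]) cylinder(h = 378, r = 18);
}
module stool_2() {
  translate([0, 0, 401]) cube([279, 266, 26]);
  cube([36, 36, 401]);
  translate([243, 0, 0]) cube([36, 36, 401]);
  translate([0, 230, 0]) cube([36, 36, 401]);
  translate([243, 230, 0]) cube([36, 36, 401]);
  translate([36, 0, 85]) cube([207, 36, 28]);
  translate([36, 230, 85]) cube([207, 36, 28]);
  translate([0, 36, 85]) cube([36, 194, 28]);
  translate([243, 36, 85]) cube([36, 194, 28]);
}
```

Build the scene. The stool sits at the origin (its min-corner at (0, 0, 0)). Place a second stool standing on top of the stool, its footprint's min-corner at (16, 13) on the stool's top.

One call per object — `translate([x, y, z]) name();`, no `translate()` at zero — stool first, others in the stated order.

stool();
translate([16, 13, 414]) stool_2();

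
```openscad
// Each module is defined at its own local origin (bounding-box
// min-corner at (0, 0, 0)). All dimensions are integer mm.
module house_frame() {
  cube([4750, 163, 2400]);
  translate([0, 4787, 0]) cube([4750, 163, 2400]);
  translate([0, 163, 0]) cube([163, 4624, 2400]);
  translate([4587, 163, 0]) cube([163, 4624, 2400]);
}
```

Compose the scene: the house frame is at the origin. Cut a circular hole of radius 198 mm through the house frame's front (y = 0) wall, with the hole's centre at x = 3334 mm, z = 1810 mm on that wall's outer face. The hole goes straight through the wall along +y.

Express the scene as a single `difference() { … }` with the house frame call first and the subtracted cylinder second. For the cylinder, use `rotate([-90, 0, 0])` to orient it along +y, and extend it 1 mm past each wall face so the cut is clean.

difference() {
  house_frame();
  translate([3334, -1, 1810]) rotate([-90, 0, 0]) cylinder(h = 165, r = 198);
}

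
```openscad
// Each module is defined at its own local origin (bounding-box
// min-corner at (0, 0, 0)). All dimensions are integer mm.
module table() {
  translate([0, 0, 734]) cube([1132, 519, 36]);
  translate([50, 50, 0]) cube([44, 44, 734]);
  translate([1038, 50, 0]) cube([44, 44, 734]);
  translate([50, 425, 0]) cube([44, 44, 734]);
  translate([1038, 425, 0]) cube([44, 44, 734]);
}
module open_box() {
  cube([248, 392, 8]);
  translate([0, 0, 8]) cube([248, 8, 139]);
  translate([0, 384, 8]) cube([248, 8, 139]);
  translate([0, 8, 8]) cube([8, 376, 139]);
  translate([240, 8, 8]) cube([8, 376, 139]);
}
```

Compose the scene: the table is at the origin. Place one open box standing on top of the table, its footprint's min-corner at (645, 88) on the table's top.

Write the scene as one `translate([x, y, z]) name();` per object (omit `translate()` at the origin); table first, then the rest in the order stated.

table();
translate([645, 88, 770]) open_box();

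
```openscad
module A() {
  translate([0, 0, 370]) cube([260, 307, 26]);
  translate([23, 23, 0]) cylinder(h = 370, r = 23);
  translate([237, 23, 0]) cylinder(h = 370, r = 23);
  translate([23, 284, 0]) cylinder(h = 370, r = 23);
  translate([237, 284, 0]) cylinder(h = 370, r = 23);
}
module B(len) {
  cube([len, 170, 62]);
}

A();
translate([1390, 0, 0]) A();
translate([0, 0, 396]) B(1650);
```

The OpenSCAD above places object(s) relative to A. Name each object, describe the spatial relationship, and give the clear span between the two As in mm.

A is a stool. B is a beam. A beam spans the tops of two stools. The clear span between the two stools is 1130 mm.

Second stool starts at x = 1390; first ends at x = 260; clear span = 1390 − 260 = 1130 mm.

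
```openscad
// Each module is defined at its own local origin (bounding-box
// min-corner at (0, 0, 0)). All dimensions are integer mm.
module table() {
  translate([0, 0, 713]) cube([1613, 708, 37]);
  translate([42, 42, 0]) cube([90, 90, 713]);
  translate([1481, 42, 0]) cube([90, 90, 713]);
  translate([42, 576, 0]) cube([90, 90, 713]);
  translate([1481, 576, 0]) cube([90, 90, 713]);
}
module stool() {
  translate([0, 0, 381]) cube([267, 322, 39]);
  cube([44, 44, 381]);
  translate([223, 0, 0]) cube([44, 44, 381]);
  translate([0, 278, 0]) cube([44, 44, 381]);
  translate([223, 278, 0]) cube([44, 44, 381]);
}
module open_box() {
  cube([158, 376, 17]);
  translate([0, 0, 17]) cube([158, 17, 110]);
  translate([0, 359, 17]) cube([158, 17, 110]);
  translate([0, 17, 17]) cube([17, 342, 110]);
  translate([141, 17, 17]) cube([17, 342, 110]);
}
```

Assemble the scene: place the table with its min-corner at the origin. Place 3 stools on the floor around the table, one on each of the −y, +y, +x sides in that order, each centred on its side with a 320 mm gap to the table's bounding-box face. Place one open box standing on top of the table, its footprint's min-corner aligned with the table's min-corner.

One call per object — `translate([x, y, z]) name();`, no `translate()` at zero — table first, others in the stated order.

table();
translate([673, -642, 0]) stool();
translate([673, 1028, 0]) stool();
translate([1933, 193, 0]) stool();
translate([0, 0, 750]) open_box();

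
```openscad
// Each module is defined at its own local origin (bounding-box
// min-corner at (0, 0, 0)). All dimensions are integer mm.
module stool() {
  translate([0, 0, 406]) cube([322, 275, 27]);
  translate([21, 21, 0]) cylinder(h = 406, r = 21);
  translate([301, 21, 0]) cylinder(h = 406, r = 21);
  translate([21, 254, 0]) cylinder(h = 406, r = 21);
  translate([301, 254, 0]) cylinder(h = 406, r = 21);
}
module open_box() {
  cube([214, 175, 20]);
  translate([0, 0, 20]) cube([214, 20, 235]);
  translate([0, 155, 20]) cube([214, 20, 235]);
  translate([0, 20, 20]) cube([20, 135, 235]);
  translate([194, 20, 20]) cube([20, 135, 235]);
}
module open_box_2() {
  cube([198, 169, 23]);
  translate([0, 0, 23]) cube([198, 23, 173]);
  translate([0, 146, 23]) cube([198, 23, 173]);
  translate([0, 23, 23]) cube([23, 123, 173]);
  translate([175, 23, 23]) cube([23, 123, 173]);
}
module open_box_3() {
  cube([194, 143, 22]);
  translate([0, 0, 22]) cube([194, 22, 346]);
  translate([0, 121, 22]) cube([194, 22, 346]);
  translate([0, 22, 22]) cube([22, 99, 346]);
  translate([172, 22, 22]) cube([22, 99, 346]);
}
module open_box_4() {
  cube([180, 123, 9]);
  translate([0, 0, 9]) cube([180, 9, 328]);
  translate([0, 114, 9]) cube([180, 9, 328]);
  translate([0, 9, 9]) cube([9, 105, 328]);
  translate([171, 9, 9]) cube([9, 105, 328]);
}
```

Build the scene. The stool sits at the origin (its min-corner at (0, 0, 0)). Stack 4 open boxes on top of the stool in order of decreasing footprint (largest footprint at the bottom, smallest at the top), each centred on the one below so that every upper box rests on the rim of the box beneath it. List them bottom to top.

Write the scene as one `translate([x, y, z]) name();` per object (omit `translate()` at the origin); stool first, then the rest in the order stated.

stool();
translate([54, 50, 433]) open_box();
translate([62, 53, 688]) open_box_2();
translate([64, 66, 884]) open_box_3();
translate([71, 76, 1252]) open_box_4();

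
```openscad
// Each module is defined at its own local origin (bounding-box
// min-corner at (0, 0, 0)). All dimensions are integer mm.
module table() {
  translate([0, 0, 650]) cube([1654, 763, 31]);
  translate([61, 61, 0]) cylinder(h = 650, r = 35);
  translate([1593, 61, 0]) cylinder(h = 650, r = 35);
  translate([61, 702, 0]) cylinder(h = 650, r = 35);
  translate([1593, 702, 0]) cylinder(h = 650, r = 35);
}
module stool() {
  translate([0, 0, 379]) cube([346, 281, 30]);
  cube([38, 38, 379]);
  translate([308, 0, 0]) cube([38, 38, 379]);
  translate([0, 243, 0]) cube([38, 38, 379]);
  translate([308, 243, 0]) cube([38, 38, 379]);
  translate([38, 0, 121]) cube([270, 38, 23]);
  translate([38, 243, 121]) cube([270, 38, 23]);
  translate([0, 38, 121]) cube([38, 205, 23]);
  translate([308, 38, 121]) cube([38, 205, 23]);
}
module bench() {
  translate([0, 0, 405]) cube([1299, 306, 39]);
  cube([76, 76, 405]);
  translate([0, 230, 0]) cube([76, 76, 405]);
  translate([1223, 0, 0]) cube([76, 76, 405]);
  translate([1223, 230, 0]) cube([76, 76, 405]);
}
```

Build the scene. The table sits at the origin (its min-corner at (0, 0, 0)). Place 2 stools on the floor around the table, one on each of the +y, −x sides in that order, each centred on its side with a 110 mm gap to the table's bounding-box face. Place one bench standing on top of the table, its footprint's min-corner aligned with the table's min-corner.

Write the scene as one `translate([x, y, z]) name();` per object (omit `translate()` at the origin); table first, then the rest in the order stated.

table();
translate([654, 873, 0]) stool();
translate([-456, 241, 0]) stool();
translate([0, 0, 681]) bench();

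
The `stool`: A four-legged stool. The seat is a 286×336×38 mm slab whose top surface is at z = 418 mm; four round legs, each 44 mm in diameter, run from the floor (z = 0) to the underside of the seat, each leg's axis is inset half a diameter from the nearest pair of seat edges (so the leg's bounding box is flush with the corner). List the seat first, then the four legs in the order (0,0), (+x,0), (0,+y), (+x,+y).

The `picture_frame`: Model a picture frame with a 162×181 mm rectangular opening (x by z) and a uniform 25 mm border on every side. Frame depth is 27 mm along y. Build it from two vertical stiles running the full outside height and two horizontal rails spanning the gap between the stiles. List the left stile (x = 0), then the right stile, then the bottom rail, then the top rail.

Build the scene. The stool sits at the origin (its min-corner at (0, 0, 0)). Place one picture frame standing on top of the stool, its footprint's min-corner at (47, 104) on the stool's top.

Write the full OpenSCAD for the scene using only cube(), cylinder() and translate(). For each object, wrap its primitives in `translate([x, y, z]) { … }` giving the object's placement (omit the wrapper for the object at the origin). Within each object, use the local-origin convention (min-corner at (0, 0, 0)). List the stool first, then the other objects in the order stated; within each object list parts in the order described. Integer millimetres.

translate([0, 0, 380]) cube([286, 336, 38]);
translate([22, 22, 0]) cylinder(h = 380, r = 22);
translate([264, 22, 0]) cylinder(h = 380, r = 22);
translate([22, 314, 0]) cylinder(h = 380, r = 22);
translate([264, 314, 0]) cylinder(h = 380, r = 22);
translate([47, 104, 418]) {
  cube([25, 27, 231]);
  translate([187, 0, 0]) cube([25, 27, 231]);
  translate([25, 0, 0]) cube([162, 27, 25]);
  translate([25, 0, 206]) cube([162, 27, 25]);
}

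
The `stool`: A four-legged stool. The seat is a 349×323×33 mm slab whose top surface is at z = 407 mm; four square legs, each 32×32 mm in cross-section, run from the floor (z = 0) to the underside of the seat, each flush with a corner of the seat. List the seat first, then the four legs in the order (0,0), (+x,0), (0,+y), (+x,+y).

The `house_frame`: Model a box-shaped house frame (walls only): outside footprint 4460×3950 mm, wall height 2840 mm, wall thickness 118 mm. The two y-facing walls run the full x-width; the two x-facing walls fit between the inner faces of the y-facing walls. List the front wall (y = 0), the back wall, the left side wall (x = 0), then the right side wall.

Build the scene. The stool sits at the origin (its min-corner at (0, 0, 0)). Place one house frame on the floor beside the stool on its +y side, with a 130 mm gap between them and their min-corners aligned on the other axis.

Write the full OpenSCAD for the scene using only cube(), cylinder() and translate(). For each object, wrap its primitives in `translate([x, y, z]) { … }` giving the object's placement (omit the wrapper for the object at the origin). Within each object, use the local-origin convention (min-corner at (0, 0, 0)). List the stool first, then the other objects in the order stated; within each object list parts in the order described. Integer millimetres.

translate([0, 0, 374]) cube([349, 323, 33]);
cube([32, 32, 374]);
translate([317, 0, 0]) cube([32, 32, 374]);
translate([0, 291, 0]) cube([32, 32, 374]);
translate([317, 291, 0]) cube([32, 32, 374]);
translate([0, 453, 0]) {
  cube([4460, 118, 2840]);
  translate([0, 3832, 0]) cube([4460, 118, 2840]);
  translate([0, 118, 0]) cube([118, 3714, 2840]);
  translate([4342, 118, 0]) cube([118, 3714, 2840]);
}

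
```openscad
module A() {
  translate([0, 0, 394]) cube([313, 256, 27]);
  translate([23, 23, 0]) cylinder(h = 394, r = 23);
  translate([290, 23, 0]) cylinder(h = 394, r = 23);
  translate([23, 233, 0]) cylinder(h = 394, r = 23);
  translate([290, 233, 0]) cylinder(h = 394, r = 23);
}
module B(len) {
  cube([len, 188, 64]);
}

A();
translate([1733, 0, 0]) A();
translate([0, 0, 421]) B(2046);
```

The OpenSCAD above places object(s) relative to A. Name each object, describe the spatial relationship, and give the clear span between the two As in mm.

A is a stool. B is a beam. A beam spans the tops of two stools. The clear span between the two stools is 1420 mm.

Second stool starts at x = 1733; first ends at x = 313; clear span = 1733 − 313 = 1420 mm.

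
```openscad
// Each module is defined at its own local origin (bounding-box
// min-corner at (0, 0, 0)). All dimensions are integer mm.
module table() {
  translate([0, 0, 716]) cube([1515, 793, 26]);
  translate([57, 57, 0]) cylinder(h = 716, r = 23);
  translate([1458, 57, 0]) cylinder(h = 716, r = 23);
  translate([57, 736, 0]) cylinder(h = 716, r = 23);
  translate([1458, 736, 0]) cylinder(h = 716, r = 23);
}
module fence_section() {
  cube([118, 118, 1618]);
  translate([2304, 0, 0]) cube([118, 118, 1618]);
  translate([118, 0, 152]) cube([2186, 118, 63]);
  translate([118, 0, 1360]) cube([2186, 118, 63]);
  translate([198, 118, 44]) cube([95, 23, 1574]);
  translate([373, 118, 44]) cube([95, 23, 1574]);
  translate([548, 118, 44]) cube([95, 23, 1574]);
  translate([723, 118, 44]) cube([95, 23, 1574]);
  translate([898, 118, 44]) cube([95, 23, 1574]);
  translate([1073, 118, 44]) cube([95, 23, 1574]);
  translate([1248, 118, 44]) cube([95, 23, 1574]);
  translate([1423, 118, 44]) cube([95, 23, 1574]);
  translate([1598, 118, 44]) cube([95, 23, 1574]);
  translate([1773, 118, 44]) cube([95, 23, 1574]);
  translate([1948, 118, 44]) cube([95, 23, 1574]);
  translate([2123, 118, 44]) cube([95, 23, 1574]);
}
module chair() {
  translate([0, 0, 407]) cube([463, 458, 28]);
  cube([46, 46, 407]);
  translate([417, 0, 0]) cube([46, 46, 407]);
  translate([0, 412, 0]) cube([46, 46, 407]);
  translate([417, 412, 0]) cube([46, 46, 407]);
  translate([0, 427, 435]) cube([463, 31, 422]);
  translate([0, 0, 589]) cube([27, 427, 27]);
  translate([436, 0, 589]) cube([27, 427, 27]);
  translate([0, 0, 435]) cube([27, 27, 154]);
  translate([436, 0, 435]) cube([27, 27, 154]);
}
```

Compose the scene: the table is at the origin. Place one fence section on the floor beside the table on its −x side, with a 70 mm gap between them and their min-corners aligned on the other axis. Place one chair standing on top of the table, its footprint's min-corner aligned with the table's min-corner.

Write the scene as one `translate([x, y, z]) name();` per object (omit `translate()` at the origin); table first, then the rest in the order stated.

table();
translate([-2492, 0, 0]) fence_section();
translate([0, 0, 742]) chair();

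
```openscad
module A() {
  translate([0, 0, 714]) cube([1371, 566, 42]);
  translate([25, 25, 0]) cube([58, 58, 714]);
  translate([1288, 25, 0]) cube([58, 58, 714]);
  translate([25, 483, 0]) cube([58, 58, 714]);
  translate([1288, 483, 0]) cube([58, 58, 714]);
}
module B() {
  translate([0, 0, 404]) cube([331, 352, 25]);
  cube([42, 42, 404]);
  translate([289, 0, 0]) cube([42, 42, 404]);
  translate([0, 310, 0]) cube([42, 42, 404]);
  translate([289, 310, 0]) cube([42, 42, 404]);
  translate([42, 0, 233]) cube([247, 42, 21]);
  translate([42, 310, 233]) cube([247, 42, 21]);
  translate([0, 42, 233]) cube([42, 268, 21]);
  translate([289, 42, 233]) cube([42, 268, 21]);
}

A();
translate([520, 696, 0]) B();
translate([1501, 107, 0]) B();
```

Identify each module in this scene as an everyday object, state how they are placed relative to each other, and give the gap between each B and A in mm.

Each stool's nearest face is 130 mm from the table's bounding box.

A is a table. B is a stool. Two stools sit around the table at the +y, +x sides. The gap between each stool and the table is 130 mm.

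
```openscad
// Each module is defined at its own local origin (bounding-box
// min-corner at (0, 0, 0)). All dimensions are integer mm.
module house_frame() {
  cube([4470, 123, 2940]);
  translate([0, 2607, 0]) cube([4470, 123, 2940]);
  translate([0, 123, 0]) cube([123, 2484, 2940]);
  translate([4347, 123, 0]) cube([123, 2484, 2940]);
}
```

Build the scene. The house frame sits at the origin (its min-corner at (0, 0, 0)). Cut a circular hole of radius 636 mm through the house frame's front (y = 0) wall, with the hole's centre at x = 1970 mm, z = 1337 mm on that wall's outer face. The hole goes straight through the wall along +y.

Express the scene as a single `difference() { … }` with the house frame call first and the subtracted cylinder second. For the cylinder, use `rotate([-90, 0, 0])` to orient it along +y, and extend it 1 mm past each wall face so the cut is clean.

difference() {
  house_frame();
  translate([1970, -1, 1337]) rotate([-90, 0, 0]) cylinder(h = 125, r = 636);
}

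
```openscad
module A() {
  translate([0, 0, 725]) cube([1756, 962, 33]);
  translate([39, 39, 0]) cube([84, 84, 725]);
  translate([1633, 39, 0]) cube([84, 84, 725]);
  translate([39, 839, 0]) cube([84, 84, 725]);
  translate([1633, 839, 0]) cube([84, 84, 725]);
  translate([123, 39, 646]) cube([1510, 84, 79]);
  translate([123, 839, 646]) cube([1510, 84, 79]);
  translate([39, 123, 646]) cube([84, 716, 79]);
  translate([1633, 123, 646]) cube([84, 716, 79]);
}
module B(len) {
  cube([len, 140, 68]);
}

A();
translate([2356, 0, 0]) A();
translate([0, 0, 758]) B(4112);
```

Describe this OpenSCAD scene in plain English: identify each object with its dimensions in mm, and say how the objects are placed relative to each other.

A is a table: top 1756 mm (x) × 962 mm (y), 33 mm thick, upper face at z = 758 mm, on four 84×84 mm square legs, each inset 39 mm from the nearest pair of top edges, running from z = 0 to the bottom of the top. Four apron rails, 84 mm thick and 79 mm tall, run between adjacent legs with their top edges flush with the underside of the top and their outer faces flush with the legs' outer faces.

B is a rectangular beam 4112 mm long (x), 140 mm deep (y), 68 mm thick (z).

The beam spans the tops of two tables placed 600 mm apart, resting at z = 758 mm.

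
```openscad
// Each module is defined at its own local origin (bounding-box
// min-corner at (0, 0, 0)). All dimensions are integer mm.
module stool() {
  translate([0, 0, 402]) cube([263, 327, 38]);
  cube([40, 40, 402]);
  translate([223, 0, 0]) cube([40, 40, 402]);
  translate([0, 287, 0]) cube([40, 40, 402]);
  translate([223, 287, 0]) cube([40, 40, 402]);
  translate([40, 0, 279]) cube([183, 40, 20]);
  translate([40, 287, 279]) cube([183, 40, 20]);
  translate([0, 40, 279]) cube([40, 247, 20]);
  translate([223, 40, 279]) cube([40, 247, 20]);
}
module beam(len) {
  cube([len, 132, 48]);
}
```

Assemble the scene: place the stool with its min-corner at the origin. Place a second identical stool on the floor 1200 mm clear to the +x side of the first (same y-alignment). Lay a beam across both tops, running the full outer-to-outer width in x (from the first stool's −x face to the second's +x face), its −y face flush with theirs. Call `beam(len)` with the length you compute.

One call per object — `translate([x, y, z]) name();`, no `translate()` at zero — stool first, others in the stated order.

stool();
translate([1463, 0, 0]) stool();
translate([0, 0, 440]) beam(1726);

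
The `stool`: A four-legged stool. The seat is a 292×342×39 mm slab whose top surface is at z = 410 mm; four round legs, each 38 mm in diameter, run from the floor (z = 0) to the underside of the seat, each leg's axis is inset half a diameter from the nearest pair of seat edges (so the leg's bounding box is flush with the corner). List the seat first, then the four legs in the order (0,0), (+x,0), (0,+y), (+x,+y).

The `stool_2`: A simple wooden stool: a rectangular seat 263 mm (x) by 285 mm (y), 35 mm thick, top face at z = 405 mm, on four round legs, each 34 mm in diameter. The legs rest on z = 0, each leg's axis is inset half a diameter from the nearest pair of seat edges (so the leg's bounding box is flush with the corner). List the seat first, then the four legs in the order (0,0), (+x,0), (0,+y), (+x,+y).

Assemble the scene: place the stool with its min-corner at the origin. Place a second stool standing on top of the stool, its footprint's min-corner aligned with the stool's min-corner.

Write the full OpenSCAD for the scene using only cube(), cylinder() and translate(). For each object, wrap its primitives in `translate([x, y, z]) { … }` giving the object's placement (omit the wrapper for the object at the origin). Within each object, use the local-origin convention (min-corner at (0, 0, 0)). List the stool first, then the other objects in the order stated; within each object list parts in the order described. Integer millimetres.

translate([0, 0, 371]) cube([292, 342, 39]);
translate([19, 19, 0]) cylinder(h = 371, r = 19);
translate([273, 19, 0]) cylinder(h = 371, r = 19);
translate([19, 323, 0]) cylinder(h = 371, r = 19);
translate([273, 323, 0]) cylinder(h = 371, r = 19);
translate([0, 0, 410]) {
  translate([0, 0, 370]) cube([263, 285, 35]);
  translate([17, 17, 0]) cylinder(h = 370, r = 17);
  translate([246, 17, 0]) cylinder(h = 370, r = 17);
  translate([17, 268, 0]) cylinder(h = 370, r = 17);
  translate([246, 268, 0]) cylinder(h = 370, r = 17);
}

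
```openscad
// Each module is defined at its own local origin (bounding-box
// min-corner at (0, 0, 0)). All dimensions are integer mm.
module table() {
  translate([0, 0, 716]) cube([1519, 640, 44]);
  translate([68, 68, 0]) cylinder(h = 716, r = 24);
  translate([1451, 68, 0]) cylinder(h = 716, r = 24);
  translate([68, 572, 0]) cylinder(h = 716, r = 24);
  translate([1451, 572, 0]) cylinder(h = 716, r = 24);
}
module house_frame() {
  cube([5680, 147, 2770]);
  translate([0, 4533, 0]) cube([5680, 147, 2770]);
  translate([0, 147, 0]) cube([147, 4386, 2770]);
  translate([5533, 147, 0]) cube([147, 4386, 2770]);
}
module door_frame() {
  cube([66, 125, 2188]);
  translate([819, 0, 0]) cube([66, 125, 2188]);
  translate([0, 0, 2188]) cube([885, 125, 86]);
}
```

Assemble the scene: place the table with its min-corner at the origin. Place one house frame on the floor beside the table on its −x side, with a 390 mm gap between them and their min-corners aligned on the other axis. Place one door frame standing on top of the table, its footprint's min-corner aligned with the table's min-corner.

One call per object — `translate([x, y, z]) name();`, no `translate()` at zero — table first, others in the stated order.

table();
translate([-6070, 0, 0]) house_frame();
translate([0, 0, 760]) door_frame();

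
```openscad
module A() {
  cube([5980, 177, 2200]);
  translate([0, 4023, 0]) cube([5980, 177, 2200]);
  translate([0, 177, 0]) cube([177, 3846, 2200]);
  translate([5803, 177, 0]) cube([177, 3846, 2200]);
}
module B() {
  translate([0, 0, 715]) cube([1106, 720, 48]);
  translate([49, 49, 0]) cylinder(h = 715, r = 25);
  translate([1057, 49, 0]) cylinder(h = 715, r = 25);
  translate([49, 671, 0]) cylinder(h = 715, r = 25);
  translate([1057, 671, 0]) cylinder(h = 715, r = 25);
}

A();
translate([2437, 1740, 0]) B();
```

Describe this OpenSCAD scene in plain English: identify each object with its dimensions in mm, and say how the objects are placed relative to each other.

A is a box-shaped house frame (walls only): outside footprint 5980×4200 mm, wall height 2200 mm, wall thickness 177 mm. The two y-facing walls run the full x-width; the two x-facing walls fit between the inner faces of the y-facing walls.

B is a table with a 1106×720 mm rectangular top, 48 mm thick, top surface at z = 763 mm, supported by four round legs of 50 mm diameter, each leg's bounding box inset 24 mm from the nearest pair of top edges, running from the floor.

The table sits inside the house frame, centred.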